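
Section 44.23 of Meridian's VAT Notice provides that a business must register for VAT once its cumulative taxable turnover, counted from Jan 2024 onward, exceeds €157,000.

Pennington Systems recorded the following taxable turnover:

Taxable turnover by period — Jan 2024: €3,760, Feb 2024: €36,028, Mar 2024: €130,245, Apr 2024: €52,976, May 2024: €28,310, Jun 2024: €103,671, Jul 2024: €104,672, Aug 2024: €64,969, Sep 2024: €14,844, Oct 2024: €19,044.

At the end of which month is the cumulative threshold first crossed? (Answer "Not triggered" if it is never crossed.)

Mar 2024

Through Jan 2024: €3,760
Through Feb 2024: €39,788
Through Mar 2024: €170,033 ← exceeds threshold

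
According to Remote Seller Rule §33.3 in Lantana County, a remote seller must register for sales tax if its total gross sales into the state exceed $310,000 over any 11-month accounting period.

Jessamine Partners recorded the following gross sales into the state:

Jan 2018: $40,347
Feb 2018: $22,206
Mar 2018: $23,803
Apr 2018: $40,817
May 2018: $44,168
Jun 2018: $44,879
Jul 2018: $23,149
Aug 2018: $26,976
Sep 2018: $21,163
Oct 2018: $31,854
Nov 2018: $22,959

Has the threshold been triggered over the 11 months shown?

Yes

Total gross sales into the state: $40,347 + $22,206 + $23,803 + $40,817 + $44,168 + $44,879 + $23,149 + $26,976 + $21,163 + $31,854 + $22,959 = $342,321.
$342,321 > $310,000, so the threshold is exceeded.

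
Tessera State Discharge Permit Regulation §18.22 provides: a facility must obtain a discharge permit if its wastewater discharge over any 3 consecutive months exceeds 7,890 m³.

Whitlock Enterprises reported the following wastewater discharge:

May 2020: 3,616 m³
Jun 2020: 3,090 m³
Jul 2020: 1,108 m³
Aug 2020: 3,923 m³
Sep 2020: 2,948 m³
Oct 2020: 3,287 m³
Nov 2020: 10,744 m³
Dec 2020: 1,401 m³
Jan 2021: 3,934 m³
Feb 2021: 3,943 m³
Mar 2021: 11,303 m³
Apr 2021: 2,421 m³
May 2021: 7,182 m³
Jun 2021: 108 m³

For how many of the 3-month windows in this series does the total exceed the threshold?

11

May 2020–Jul 2020: 3,616 m³ + 3,090 m³ + 1,108 m³ = 7,814 m³ (under)
Jun 2020–Aug 2020: 3,090 m³ + 1,108 m³ + 3,923 m³ = 8,121 m³ (over)
Jul 2020–Sep 2020: 1,108 m³ + 3,923 m³ + 2,948 m³ = 7,979 m³ (over)
Aug 2020–Oct 2020: 3,923 m³ + 2,948 m³ + 3,287 m³ = 10,158 m³ (over)
Sep 2020–Nov 2020: 2,948 m³ + 3,287 m³ + 10,744 m³ = 16,979 m³ (over)
Oct 2020–Dec 2020: 3,287 m³ + 10,744 m³ + 1,401 m³ = 15,432 m³ (over)
Nov 2020–Jan 2021: 10,744 m³ + 1,401 m³ + 3,934 m³ = 16,079 m³ (over)
Dec 2020–Feb 2021: 1,401 m³ + 3,934 m³ + 3,943 m³ = 9,278 m³ (over)
Jan 2021–Mar 2021: 3,934 m³ + 3,943 m³ + 11,303 m³ = 19,180 m³ (over)
Feb 2021–Apr 2021: 3,943 m³ + 11,303 m³ + 2,421 m³ = 17,667 m³ (over)
Mar 2021–May 2021: 11,303 m³ + 2,421 m³ + 7,182 m³ = 20,906 m³ (over)
Apr 2021–Jun 2021: 2,421 m³ + 7,182 m³ + 108 m³ = 9,711 m³ (over)
11 windows exceed the threshold.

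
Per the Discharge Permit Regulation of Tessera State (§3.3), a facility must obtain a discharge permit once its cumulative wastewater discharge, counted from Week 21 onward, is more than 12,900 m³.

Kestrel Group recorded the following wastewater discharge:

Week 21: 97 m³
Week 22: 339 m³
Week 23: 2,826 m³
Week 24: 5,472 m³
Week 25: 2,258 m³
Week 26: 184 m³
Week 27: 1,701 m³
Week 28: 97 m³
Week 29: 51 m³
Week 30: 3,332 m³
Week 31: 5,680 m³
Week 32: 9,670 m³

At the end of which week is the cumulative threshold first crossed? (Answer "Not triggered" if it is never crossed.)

Through Week 21: 97 m³
Through Week 22: 436 m³
Through Week 23: 3,262 m³
Through Week 24: 8,734 m³
Through Week 25: 10,992 m³
Through Week 26: 11,176 m³
Through Week 27: 12,877 m³
Through Week 28: 12,974 m³ ← exceeds threshold

Week 28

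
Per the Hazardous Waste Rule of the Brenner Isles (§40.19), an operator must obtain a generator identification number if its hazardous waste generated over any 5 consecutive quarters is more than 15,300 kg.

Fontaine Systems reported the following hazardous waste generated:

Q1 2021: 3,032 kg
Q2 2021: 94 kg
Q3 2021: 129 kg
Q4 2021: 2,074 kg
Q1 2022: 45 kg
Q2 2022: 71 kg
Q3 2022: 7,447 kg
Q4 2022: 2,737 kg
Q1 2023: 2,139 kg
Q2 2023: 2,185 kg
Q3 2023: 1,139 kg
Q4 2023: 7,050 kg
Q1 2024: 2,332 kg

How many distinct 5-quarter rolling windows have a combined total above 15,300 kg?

Q1 2021–Q1 2022: 3,032 kg + 94 kg + 129 kg + 2,074 kg + 45 kg = 5,374 kg (under)
Q2 2021–Q2 2022: 94 kg + 129 kg + 2,074 kg + 45 kg + 71 kg = 2,413 kg (under)
Q3 2021–Q3 2022: 129 kg + 2,074 kg + 45 kg + 71 kg + 7,447 kg = 9,766 kg (under)
Q4 2021–Q4 2022: 2,074 kg + 45 kg + 71 kg + 7,447 kg + 2,737 kg = 12,374 kg (under)
Q1 2022–Q1 2023: 45 kg + 71 kg + 7,447 kg + 2,737 kg + 2,139 kg = 12,439 kg (under)
Q2 2022–Q2 2023: 71 kg + 7,447 kg + 2,737 kg + 2,139 kg + 2,185 kg = 14,579 kg (under)
Q3 2022–Q3 2023: 7,447 kg + 2,737 kg + 2,139 kg + 2,185 kg + 1,139 kg = 15,647 kg (over)
Q4 2022–Q4 2023: 2,737 kg + 2,139 kg + 2,185 kg + 1,139 kg + 7,050 kg = 15,250 kg (under)
Q1 2023–Q1 2024: 2,139 kg + 2,185 kg + 1,139 kg + 7,050 kg + 2,332 kg = 14,845 kg (under)
1 window exceeds the threshold.

1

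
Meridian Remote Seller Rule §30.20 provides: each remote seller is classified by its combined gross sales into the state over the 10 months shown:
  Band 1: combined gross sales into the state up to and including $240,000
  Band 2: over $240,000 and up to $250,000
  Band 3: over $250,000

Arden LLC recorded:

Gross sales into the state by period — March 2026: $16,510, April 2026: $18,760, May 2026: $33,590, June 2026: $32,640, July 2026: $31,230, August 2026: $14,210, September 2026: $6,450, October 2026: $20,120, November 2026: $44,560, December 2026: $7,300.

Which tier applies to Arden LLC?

Band 1

Combined gross sales into the state: $16,510 + $18,760 + $33,590 + $32,640 + $31,230 + $14,210 + $6,450 + $20,120 + $44,560 + $7,300 = $225,370.
$225,370 ≤ $240,000, so Band 1 applies.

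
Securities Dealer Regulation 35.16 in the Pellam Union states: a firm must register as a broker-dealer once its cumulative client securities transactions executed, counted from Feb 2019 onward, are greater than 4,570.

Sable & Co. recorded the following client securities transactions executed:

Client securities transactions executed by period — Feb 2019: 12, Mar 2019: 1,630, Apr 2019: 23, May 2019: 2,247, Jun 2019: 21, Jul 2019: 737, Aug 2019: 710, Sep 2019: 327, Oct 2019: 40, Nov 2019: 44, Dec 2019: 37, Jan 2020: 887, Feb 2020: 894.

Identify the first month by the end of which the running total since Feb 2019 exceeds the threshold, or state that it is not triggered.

Jul 2019

Through Feb 2019: 12
Through Mar 2019: 1,642
Through Apr 2019: 1,665
Through May 2019: 3,912
Through Jun 2019: 3,933
Through Jul 2019: 4,670 ← exceeds threshold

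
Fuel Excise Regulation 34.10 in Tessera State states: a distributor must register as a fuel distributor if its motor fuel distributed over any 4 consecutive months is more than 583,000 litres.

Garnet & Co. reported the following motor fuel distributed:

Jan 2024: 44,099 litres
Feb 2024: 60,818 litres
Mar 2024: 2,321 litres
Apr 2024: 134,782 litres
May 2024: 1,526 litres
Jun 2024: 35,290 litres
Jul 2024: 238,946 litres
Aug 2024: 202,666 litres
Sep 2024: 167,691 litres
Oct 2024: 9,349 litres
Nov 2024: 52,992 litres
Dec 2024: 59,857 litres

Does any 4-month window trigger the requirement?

Yes

Jan 2024–Apr 2024: 44,099 litres + 60,818 litres + 2,321 litres + 134,782 litres = 242,020 litres (under)
Feb 2024–May 2024: 60,818 litres + 2,321 litres + 134,782 litres + 1,526 litres = 199,447 litres (under)
Mar 2024–Jun 2024: 2,321 litres + 134,782 litres + 1,526 litres + 35,290 litres = 173,919 litres (under)
Apr 2024–Jul 2024: 134,782 litres + 1,526 litres + 35,290 litres + 238,946 litres = 410,544 litres (under)
May 2024–Aug 2024: 1,526 litres + 35,290 litres + 238,946 litres + 202,666 litres = 478,428 litres (under)
Jun 2024–Sep 2024: 35,290 litres + 238,946 litres + 202,666 litres + 167,691 litres = 644,593 litres (over)
Jul 2024–Oct 2024: 238,946 litres + 202,666 litres + 167,691 litres + 9,349 litres = 618,652 litres (over)
Aug 2024–Nov 2024: 202,666 litres + 167,691 litres + 9,349 litres + 52,992 litres = 432,698 litres (under)
Sep 2024–Dec 2024: 167,691 litres + 9,349 litres + 52,992 litres + 59,857 litres = 289,889 litres (under)
At least one window exceeds 583,000 litres.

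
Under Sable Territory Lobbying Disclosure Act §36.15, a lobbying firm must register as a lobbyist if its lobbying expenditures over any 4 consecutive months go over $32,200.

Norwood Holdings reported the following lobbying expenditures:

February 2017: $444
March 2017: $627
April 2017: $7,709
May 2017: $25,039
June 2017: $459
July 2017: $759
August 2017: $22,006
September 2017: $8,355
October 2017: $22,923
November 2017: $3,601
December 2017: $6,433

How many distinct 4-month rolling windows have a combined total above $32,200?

7

February 2017–May 2017: $444 + $627 + $7,709 + $25,039 = $33,819 (over)
March 2017–June 2017: $627 + $7,709 + $25,039 + $459 = $33,834 (over)
April 2017–July 2017: $7,709 + $25,039 + $459 + $759 = $33,966 (over)
May 2017–August 2017: $25,039 + $459 + $759 + $22,006 = $48,263 (over)
June 2017–September 2017: $459 + $759 + $22,006 + $8,355 = $31,579 (under)
July 2017–October 2017: $759 + $22,006 + $8,355 + $22,923 = $54,043 (over)
August 2017–November 2017: $22,006 + $8,355 + $22,923 + $3,601 = $56,885 (over)
September 2017–December 2017: $8,355 + $22,923 + $3,601 + $6,433 = $41,312 (over)
7 windows exceed the threshold.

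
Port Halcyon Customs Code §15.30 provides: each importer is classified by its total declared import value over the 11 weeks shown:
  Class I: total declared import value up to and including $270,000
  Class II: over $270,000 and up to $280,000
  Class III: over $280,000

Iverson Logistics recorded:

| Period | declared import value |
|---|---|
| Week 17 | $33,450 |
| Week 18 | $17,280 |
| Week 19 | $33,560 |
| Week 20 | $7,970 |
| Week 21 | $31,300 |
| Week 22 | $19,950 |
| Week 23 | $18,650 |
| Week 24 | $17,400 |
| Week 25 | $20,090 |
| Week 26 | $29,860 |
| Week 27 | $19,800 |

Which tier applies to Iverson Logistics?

Class I

Total declared import value: $33,450 + $17,280 + $33,560 + $7,970 + $31,300 + $19,950 + $18,650 + $17,400 + $20,090 + $29,860 + $19,800 = $249,310.
$249,310 ≤ $270,000, so Class I applies.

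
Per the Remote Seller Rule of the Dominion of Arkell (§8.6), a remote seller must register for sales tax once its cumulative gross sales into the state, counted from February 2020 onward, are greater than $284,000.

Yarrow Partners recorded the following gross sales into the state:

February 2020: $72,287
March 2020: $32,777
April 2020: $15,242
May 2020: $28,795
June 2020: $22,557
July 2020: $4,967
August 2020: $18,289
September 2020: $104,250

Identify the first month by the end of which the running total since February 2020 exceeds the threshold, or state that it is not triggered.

Through February 2020: $72,287
Through March 2020: $105,064
Through April 2020: $120,306
Through May 2020: $149,101
Through June 2020: $171,658
Through July 2020: $176,625
Through August 2020: $194,914
Through September 2020: $299,164 ← exceeds threshold

September 2020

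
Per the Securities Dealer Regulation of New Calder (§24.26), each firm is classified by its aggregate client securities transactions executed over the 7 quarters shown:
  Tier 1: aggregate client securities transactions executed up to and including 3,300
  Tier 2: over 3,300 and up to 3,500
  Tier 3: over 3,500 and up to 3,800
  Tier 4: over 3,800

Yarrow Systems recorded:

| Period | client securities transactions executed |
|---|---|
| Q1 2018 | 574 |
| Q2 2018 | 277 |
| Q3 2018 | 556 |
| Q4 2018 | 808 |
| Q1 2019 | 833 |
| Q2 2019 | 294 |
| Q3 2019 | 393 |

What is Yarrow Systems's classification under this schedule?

Aggregate client securities transactions executed: 574 + 277 + 556 + 808 + 833 + 294 + 393 = 3,735.
3,500 < 3,735 ≤ 3,800, so Tier 3 applies.

Tier 3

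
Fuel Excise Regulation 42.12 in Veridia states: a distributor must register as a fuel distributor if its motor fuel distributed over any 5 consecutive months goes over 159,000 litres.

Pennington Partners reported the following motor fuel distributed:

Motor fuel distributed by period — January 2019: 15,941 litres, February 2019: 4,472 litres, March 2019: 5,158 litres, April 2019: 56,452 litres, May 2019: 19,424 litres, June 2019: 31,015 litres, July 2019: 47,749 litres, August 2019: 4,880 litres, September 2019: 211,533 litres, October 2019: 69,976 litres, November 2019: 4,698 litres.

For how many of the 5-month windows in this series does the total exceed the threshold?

5

January 2019–May 2019: 15,941 litres + 4,472 litres + 5,158 litres + 56,452 litres + 19,424 litres = 101,447 litres (under)
February 2019–June 2019: 4,472 litres + 5,158 litres + 56,452 litres + 19,424 litres + 31,015 litres = 116,521 litres (under)
March 2019–July 2019: 5,158 litres + 56,452 litres + 19,424 litres + 31,015 litres + 47,749 litres = 159,798 litres (over)
April 2019–August 2019: 56,452 litres + 19,424 litres + 31,015 litres + 47,749 litres + 4,880 litres = 159,520 litres (over)
May 2019–September 2019: 19,424 litres + 31,015 litres + 47,749 litres + 4,880 litres + 211,533 litres = 314,601 litres (over)
June 2019–October 2019: 31,015 litres + 47,749 litres + 4,880 litres + 211,533 litres + 69,976 litres = 365,153 litres (over)
July 2019–November 2019: 47,749 litres + 4,880 litres + 211,533 litres + 69,976 litres + 4,698 litres = 338,836 litres (over)
5 windows exceed the threshold.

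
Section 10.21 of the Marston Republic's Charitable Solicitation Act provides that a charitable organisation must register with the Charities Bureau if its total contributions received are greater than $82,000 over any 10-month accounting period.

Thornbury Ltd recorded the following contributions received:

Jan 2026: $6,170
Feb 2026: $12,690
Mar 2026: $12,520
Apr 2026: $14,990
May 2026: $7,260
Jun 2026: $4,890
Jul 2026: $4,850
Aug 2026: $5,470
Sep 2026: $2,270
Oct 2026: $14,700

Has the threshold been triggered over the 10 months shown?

Yes

Total contributions received: $6,170 + $12,690 + $12,520 + $14,990 + $7,260 + $4,890 + $4,850 + $5,470 + $2,270 + $14,700 = $85,810.
$85,810 > $82,000, so the threshold is exceeded.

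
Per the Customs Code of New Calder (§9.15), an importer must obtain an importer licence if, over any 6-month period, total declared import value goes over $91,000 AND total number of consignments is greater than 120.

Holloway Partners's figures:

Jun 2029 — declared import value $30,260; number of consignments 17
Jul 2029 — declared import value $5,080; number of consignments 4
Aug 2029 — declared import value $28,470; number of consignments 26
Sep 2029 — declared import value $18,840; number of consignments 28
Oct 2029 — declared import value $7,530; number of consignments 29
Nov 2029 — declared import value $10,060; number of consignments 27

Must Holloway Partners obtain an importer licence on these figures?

Yes

Total declared import value: $30,260 + $5,080 + $28,470 + $18,840 + $7,530 + $10,060 = $100,240 (> $91,000).
Total number of consignments: 17 + 4 + 26 + 28 + 29 + 27 = 131 (> 120).
The test is 'and': both thresholds are exceeded.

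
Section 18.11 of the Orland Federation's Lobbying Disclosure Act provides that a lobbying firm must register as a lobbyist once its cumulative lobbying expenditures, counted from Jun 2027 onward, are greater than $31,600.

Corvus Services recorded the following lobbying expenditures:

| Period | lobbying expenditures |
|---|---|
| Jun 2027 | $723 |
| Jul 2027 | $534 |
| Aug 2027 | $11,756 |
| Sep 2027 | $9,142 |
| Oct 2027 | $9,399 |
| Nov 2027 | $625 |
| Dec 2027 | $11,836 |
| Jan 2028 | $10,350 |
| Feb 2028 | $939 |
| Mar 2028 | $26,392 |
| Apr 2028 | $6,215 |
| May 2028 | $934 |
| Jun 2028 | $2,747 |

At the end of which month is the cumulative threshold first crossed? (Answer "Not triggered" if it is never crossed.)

Through Jun 2027: $723
Through Jul 2027: $1,257
Through Aug 2027: $13,013
Through Sep 2027: $22,155
Through Oct 2027: $31,554
Through Nov 2027: $32,179 ← exceeds threshold

Nov 2027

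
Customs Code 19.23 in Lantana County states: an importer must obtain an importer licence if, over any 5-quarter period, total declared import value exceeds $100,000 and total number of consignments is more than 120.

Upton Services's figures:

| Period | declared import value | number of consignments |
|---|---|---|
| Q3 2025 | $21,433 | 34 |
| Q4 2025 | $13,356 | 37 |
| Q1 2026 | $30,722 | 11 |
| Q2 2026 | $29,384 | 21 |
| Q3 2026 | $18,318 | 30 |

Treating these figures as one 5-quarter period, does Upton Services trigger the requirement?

Total declared import value: $21,433 + $13,356 + $30,722 + $29,384 + $18,318 = $113,213 (> $100,000).
Total number of consignments: 34 + 37 + 11 + 21 + 30 = 133 (> 120).
The test is 'and': both thresholds are exceeded.

Yes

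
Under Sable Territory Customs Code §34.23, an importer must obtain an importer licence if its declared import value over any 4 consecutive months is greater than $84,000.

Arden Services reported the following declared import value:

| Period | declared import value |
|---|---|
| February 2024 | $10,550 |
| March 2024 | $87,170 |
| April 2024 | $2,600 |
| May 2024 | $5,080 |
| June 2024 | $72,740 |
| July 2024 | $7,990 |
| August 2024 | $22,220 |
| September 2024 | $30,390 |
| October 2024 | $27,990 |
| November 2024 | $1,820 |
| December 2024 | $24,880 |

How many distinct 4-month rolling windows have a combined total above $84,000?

February 2024–May 2024: $10,550 + $87,170 + $2,600 + $5,080 = $105,400 (over)
March 2024–June 2024: $87,170 + $2,600 + $5,080 + $72,740 = $167,590 (over)
April 2024–July 2024: $2,600 + $5,080 + $72,740 + $7,990 = $88,410 (over)
May 2024–August 2024: $5,080 + $72,740 + $7,990 + $22,220 = $108,030 (over)
June 2024–September 2024: $72,740 + $7,990 + $22,220 + $30,390 = $133,340 (over)
July 2024–October 2024: $7,990 + $22,220 + $30,390 + $27,990 = $88,590 (over)
August 2024–November 2024: $22,220 + $30,390 + $27,990 + $1,820 = $82,420 (under)
September 2024–December 2024: $30,390 + $27,990 + $1,820 + $24,880 = $85,080 (over)
7 windows exceed the threshold.

7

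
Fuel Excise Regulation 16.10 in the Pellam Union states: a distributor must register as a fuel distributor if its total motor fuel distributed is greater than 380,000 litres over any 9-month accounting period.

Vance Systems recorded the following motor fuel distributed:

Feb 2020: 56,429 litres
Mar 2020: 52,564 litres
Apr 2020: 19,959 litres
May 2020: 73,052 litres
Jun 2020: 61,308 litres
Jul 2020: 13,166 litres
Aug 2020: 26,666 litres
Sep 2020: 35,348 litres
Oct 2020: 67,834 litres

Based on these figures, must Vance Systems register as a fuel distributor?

Total motor fuel distributed: 56,429 litres + 52,564 litres + 19,959 litres + 73,052 litres + 61,308 litres + 13,166 litres + 26,666 litres + 35,348 litres + 67,834 litres = 406,326 litres.
406,326 litres > 380,000 litres, so the threshold is exceeded.

Yes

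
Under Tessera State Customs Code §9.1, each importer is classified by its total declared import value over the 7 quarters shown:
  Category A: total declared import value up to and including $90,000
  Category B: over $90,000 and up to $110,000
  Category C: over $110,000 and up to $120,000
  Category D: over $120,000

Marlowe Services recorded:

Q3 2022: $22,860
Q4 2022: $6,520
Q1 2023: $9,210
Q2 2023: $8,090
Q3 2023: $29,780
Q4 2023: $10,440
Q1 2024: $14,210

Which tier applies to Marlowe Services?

Category B

Total declared import value: $22,860 + $6,520 + $9,210 + $8,090 + $29,780 + $10,440 + $14,210 = $101,110.
$90,000 < $101,110 ≤ $110,000, so Category B applies.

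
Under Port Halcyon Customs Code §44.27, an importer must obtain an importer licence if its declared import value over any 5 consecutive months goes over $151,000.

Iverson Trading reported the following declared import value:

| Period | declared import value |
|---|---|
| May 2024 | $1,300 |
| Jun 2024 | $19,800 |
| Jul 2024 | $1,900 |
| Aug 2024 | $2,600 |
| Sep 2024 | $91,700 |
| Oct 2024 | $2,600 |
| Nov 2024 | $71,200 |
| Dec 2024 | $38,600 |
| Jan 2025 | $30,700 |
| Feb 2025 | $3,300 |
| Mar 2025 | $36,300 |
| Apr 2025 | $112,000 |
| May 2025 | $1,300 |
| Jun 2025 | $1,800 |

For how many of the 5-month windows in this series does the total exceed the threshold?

7

May 2024–Sep 2024: $1,300 + $19,800 + $1,900 + $2,600 + $91,700 = $117,300 (under)
Jun 2024–Oct 2024: $19,800 + $1,900 + $2,600 + $91,700 + $2,600 = $118,600 (under)
Jul 2024–Nov 2024: $1,900 + $2,600 + $91,700 + $2,600 + $71,200 = $170,000 (over)
Aug 2024–Dec 2024: $2,600 + $91,700 + $2,600 + $71,200 + $38,600 = $206,700 (over)
Sep 2024–Jan 2025: $91,700 + $2,600 + $71,200 + $38,600 + $30,700 = $234,800 (over)
Oct 2024–Feb 2025: $2,600 + $71,200 + $38,600 + $30,700 + $3,300 = $146,400 (under)
Nov 2024–Mar 2025: $71,200 + $38,600 + $30,700 + $3,300 + $36,300 = $180,100 (over)
Dec 2024–Apr 2025: $38,600 + $30,700 + $3,300 + $36,300 + $112,000 = $220,900 (over)
Jan 2025–May 2025: $30,700 + $3,300 + $36,300 + $112,000 + $1,300 = $183,600 (over)
Feb 2025–Jun 2025: $3,300 + $36,300 + $112,000 + $1,300 + $1,800 = $154,700 (over)
7 windows exceed the threshold.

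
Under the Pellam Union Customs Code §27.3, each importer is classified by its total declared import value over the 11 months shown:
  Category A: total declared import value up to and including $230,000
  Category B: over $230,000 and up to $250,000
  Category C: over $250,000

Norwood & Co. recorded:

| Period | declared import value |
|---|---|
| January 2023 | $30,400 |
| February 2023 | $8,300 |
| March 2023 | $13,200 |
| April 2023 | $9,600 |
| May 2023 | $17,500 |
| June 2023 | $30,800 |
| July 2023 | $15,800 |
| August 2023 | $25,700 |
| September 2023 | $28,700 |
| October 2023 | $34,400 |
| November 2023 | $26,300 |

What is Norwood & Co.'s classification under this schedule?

Total declared import value: $30,400 + $8,300 + $13,200 + $9,600 + $17,500 + $30,800 + $15,800 + $25,700 + $28,700 + $34,400 + $26,300 = $240,700.
$230,000 < $240,700 ≤ $250,000, so Category B applies.

Category B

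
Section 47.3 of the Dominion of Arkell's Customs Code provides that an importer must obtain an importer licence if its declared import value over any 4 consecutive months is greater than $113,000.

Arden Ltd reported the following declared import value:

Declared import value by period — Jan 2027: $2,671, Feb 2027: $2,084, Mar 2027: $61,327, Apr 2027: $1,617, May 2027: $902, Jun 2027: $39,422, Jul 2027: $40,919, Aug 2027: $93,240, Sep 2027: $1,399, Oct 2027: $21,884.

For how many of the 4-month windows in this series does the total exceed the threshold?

Jan 2027–Apr 2027: $2,671 + $2,084 + $61,327 + $1,617 = $67,699 (under)
Feb 2027–May 2027: $2,084 + $61,327 + $1,617 + $902 = $65,930 (under)
Mar 2027–Jun 2027: $61,327 + $1,617 + $902 + $39,422 = $103,268 (under)
Apr 2027–Jul 2027: $1,617 + $902 + $39,422 + $40,919 = $82,860 (under)
May 2027–Aug 2027: $902 + $39,422 + $40,919 + $93,240 = $174,483 (over)
Jun 2027–Sep 2027: $39,422 + $40,919 + $93,240 + $1,399 = $174,980 (over)
Jul 2027–Oct 2027: $40,919 + $93,240 + $1,399 + $21,884 = $157,442 (over)
3 windows exceed the threshold.

3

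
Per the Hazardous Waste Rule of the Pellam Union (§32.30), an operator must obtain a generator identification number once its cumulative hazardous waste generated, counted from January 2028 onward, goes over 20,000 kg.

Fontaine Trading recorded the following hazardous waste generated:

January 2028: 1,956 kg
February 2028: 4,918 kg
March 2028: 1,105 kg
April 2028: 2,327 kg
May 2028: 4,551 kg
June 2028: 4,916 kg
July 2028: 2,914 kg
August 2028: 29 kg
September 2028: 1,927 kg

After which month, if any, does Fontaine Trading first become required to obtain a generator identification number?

Through January 2028: 1,956 kg
Through February 2028: 6,874 kg
Through March 2028: 7,979 kg
Through April 2028: 10,306 kg
Through May 2028: 14,857 kg
Through June 2028: 19,773 kg
Through July 2028: 22,687 kg ← exceeds threshold

July 2028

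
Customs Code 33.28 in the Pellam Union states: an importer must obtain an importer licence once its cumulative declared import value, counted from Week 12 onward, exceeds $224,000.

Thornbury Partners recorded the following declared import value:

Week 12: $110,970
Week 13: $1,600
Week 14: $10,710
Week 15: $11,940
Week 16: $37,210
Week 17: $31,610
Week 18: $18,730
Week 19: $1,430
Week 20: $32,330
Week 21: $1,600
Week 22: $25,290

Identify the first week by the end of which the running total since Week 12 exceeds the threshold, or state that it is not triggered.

Through Week 12: $110,970
Through Week 13: $112,570
Through Week 14: $123,280
Through Week 15: $135,220
Through Week 16: $172,430
Through Week 17: $204,040
Through Week 18: $222,770
Through Week 19: $224,200 ← exceeds threshold

Week 19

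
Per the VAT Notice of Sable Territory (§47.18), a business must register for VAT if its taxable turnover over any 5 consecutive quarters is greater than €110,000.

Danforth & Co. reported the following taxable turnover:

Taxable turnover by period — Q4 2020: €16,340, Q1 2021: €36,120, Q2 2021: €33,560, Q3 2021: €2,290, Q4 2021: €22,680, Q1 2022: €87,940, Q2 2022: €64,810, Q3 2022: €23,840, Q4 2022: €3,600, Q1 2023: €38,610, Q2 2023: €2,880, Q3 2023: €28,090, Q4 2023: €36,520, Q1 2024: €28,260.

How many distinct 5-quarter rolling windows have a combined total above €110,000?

Q4 2020–Q4 2021: €16,340 + €36,120 + €33,560 + €2,290 + €22,680 = €110,990 (over)
Q1 2021–Q1 2022: €36,120 + €33,560 + €2,290 + €22,680 + €87,940 = €182,590 (over)
Q2 2021–Q2 2022: €33,560 + €2,290 + €22,680 + €87,940 + €64,810 = €211,280 (over)
Q3 2021–Q3 2022: €2,290 + €22,680 + €87,940 + €64,810 + €23,840 = €201,560 (over)
Q4 2021–Q4 2022: €22,680 + €87,940 + €64,810 + €23,840 + €3,600 = €202,870 (over)
Q1 2022–Q1 2023: €87,940 + €64,810 + €23,840 + €3,600 + €38,610 = €218,800 (over)
Q2 2022–Q2 2023: €64,810 + €23,840 + €3,600 + €38,610 + €2,880 = €133,740 (over)
Q3 2022–Q3 2023: €23,840 + €3,600 + €38,610 + €2,880 + €28,090 = €97,020 (under)
Q4 2022–Q4 2023: €3,600 + €38,610 + €2,880 + €28,090 + €36,520 = €109,700 (under)
Q1 2023–Q1 2024: €38,610 + €2,880 + €28,090 + €36,520 + €28,260 = €134,360 (over)
8 windows exceed the threshold.

8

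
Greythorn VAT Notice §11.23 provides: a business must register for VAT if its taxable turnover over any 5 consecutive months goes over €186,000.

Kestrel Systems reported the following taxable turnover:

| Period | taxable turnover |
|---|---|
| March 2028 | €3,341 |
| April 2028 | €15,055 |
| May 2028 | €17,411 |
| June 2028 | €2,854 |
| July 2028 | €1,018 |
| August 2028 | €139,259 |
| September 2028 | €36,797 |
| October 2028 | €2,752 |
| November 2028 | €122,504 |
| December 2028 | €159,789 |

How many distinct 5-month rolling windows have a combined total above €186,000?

March 2028–July 2028: €3,341 + €15,055 + €17,411 + €2,854 + €1,018 = €39,679 (under)
April 2028–August 2028: €15,055 + €17,411 + €2,854 + €1,018 + €139,259 = €175,597 (under)
May 2028–September 2028: €17,411 + €2,854 + €1,018 + €139,259 + €36,797 = €197,339 (over)
June 2028–October 2028: €2,854 + €1,018 + €139,259 + €36,797 + €2,752 = €182,680 (under)
July 2028–November 2028: €1,018 + €139,259 + €36,797 + €2,752 + €122,504 = €302,330 (over)
August 2028–December 2028: €139,259 + €36,797 + €2,752 + €122,504 + €159,789 = €461,101 (over)
3 windows exceed the threshold.

3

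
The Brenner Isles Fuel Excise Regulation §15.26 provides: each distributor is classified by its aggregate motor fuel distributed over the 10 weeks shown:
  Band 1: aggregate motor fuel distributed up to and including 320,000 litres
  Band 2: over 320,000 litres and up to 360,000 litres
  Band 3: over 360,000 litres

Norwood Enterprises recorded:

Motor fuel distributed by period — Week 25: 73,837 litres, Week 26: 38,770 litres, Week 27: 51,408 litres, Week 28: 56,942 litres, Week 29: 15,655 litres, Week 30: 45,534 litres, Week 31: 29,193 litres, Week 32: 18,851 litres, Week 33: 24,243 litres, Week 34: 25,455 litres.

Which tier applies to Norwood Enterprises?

Band 3

Aggregate motor fuel distributed: 73,837 litres + 38,770 litres + 51,408 litres + 56,942 litres + 15,655 litres + 45,534 litres + 29,193 litres + 18,851 litres + 24,243 litres + 25,455 litres = 379,888 litres.
379,888 litres > 360,000 litres, so Band 3 applies.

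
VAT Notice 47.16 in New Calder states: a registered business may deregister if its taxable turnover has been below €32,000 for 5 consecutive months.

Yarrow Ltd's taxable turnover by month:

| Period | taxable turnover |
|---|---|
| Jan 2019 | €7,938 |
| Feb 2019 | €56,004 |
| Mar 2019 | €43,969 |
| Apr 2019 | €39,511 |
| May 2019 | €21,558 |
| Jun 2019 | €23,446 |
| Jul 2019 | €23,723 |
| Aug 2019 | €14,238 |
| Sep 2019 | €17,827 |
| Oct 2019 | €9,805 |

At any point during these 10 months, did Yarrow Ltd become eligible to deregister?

Months below €32,000: Jan 2019, May 2019, Jun 2019, Jul 2019, Aug 2019, Sep 2019, Oct 2019.
Longest run of consecutive months below the threshold: 6.
6 ≥ 5, so Yarrow Ltd became eligible.

Yes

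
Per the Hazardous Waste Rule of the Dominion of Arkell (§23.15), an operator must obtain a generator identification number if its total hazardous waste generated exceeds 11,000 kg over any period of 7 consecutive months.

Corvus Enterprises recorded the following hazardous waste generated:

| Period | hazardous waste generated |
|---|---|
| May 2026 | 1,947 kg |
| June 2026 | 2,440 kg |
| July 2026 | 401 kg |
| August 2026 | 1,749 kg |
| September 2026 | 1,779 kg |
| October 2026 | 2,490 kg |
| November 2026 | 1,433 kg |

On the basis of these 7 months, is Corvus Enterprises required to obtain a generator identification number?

Yes

Total hazardous waste generated: 1,947 kg + 2,440 kg + 401 kg + 1,749 kg + 1,779 kg + 2,490 kg + 1,433 kg = 12,239 kg.
12,239 kg > 11,000 kg, so the threshold is exceeded.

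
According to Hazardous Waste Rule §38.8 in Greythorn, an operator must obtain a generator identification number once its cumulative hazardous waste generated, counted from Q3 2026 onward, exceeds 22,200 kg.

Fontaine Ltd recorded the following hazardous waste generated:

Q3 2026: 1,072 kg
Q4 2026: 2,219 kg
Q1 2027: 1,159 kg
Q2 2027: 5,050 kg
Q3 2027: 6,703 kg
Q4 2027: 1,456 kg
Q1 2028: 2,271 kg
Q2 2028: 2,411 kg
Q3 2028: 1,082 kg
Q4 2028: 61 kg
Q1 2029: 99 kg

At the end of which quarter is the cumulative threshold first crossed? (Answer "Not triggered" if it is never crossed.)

Through Q3 2026: 1,072 kg
Through Q4 2026: 3,291 kg
Through Q1 2027: 4,450 kg
Through Q2 2027: 9,500 kg
Through Q3 2027: 16,203 kg
Through Q4 2027: 17,659 kg
Through Q1 2028: 19,930 kg
Through Q2 2028: 22,341 kg ← exceeds threshold

Q2 2028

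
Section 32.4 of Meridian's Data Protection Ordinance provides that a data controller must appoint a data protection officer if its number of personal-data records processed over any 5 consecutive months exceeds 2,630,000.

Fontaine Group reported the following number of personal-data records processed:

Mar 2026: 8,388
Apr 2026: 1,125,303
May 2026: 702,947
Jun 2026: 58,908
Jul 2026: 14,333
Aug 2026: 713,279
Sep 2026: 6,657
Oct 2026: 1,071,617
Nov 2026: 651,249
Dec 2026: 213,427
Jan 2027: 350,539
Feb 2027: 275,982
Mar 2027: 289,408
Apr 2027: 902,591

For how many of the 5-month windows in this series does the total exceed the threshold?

Mar 2026–Jul 2026: 8,388 + 1,125,303 + 702,947 + 58,908 + 14,333 = 1,909,879 (under)
Apr 2026–Aug 2026: 1,125,303 + 702,947 + 58,908 + 14,333 + 713,279 = 2,614,770 (under)
May 2026–Sep 2026: 702,947 + 58,908 + 14,333 + 713,279 + 6,657 = 1,496,124 (under)
Jun 2026–Oct 2026: 58,908 + 14,333 + 713,279 + 6,657 + 1,071,617 = 1,864,794 (under)
Jul 2026–Nov 2026: 14,333 + 713,279 + 6,657 + 1,071,617 + 651,249 = 2,457,135 (under)
Aug 2026–Dec 2026: 713,279 + 6,657 + 1,071,617 + 651,249 + 213,427 = 2,656,229 (over)
Sep 2026–Jan 2027: 6,657 + 1,071,617 + 651,249 + 213,427 + 350,539 = 2,293,489 (under)
Oct 2026–Feb 2027: 1,071,617 + 651,249 + 213,427 + 350,539 + 275,982 = 2,562,814 (under)
Nov 2026–Mar 2027: 651,249 + 213,427 + 350,539 + 275,982 + 289,408 = 1,780,605 (under)
Dec 2026–Apr 2027: 213,427 + 350,539 + 275,982 + 289,408 + 902,591 = 2,031,947 (under)
1 window exceeds the threshold.

1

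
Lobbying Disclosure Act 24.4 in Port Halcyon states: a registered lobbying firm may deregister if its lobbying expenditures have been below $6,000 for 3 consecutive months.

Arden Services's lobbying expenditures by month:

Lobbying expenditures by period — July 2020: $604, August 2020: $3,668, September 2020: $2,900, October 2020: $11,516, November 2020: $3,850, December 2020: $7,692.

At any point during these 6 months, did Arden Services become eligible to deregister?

Months below $6,000: July 2020, August 2020, September 2020, November 2020.
Longest run of consecutive months below the threshold: 3.
3 ≥ 3, so Arden Services became eligible.

Yes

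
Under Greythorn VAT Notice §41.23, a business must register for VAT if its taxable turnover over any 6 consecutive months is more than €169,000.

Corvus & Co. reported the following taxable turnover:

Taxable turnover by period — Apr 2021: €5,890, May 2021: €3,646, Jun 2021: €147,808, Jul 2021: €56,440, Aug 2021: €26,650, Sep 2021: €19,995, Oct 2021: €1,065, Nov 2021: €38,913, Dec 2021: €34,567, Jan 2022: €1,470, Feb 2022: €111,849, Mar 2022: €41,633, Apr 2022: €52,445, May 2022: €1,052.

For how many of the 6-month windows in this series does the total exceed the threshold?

8

Apr 2021–Sep 2021: €5,890 + €3,646 + €147,808 + €56,440 + €26,650 + €19,995 = €260,429 (over)
May 2021–Oct 2021: €3,646 + €147,808 + €56,440 + €26,650 + €19,995 + €1,065 = €255,604 (over)
Jun 2021–Nov 2021: €147,808 + €56,440 + €26,650 + €19,995 + €1,065 + €38,913 = €290,871 (over)
Jul 2021–Dec 2021: €56,440 + €26,650 + €19,995 + €1,065 + €38,913 + €34,567 = €177,630 (over)
Aug 2021–Jan 2022: €26,650 + €19,995 + €1,065 + €38,913 + €34,567 + €1,470 = €122,660 (under)
Sep 2021–Feb 2022: €19,995 + €1,065 + €38,913 + €34,567 + €1,470 + €111,849 = €207,859 (over)
Oct 2021–Mar 2022: €1,065 + €38,913 + €34,567 + €1,470 + €111,849 + €41,633 = €229,497 (over)
Nov 2021–Apr 2022: €38,913 + €34,567 + €1,470 + €111,849 + €41,633 + €52,445 = €280,877 (over)
Dec 2021–May 2022: €34,567 + €1,470 + €111,849 + €41,633 + €52,445 + €1,052 = €243,016 (over)
8 windows exceed the threshold.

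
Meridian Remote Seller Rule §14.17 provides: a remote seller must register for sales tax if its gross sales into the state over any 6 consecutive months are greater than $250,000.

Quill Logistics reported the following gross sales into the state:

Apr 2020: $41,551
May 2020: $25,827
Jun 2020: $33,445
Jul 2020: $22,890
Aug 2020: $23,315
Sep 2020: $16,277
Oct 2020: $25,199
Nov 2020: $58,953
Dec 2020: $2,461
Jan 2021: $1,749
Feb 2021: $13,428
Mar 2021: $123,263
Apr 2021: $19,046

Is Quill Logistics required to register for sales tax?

No

Apr 2020–Sep 2020: $41,551 + $25,827 + $33,445 + $22,890 + $23,315 + $16,277 = $163,305 (under)
May 2020–Oct 2020: $25,827 + $33,445 + $22,890 + $23,315 + $16,277 + $25,199 = $146,953 (under)
Jun 2020–Nov 2020: $33,445 + $22,890 + $23,315 + $16,277 + $25,199 + $58,953 = $180,079 (under)
Jul 2020–Dec 2020: $22,890 + $23,315 + $16,277 + $25,199 + $58,953 + $2,461 = $149,095 (under)
Aug 2020–Jan 2021: $23,315 + $16,277 + $25,199 + $58,953 + $2,461 + $1,749 = $127,954 (under)
Sep 2020–Feb 2021: $16,277 + $25,199 + $58,953 + $2,461 + $1,749 + $13,428 = $118,067 (under)
Oct 2020–Mar 2021: $25,199 + $58,953 + $2,461 + $1,749 + $13,428 + $123,263 = $225,053 (under)
Nov 2020–Apr 2021: $58,953 + $2,461 + $1,749 + $13,428 + $123,263 + $19,046 = $218,900 (under)
No window exceeds $250,000.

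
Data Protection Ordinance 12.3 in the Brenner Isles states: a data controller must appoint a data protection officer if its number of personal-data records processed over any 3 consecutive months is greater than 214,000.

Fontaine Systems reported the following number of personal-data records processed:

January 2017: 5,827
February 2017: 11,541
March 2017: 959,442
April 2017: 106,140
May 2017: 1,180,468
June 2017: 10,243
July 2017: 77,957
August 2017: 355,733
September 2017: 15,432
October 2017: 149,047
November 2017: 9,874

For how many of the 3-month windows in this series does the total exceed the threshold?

January 2017–March 2017: 5,827 + 11,541 + 959,442 = 976,810 (over)
February 2017–April 2017: 11,541 + 959,442 + 106,140 = 1,077,123 (over)
March 2017–May 2017: 959,442 + 106,140 + 1,180,468 = 2,246,050 (over)
April 2017–June 2017: 106,140 + 1,180,468 + 10,243 = 1,296,851 (over)
May 2017–July 2017: 1,180,468 + 10,243 + 77,957 = 1,268,668 (over)
June 2017–August 2017: 10,243 + 77,957 + 355,733 = 443,933 (over)
July 2017–September 2017: 77,957 + 355,733 + 15,432 = 449,122 (over)
August 2017–October 2017: 355,733 + 15,432 + 149,047 = 520,212 (over)
September 2017–November 2017: 15,432 + 149,047 + 9,874 = 174,353 (under)
8 windows exceed the threshold.

8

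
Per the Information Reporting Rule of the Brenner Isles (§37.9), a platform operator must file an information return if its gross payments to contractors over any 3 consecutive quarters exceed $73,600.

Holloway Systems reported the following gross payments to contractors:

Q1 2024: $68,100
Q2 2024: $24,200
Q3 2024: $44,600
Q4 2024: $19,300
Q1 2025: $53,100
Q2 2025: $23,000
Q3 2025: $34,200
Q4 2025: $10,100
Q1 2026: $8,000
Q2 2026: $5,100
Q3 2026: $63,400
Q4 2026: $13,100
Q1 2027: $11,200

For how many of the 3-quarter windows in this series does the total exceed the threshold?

8

Q1 2024–Q3 2024: $68,100 + $24,200 + $44,600 = $136,900 (over)
Q2 2024–Q4 2024: $24,200 + $44,600 + $19,300 = $88,100 (over)
Q3 2024–Q1 2025: $44,600 + $19,300 + $53,100 = $117,000 (over)
Q4 2024–Q2 2025: $19,300 + $53,100 + $23,000 = $95,400 (over)
Q1 2025–Q3 2025: $53,100 + $23,000 + $34,200 = $110,300 (over)
Q2 2025–Q4 2025: $23,000 + $34,200 + $10,100 = $67,300 (under)
Q3 2025–Q1 2026: $34,200 + $10,100 + $8,000 = $52,300 (under)
Q4 2025–Q2 2026: $10,100 + $8,000 + $5,100 = $23,200 (under)
Q1 2026–Q3 2026: $8,000 + $5,100 + $63,400 = $76,500 (over)
Q2 2026–Q4 2026: $5,100 + $63,400 + $13,100 = $81,600 (over)
Q3 2026–Q1 2027: $63,400 + $13,100 + $11,200 = $87,700 (over)
8 windows exceed the threshold.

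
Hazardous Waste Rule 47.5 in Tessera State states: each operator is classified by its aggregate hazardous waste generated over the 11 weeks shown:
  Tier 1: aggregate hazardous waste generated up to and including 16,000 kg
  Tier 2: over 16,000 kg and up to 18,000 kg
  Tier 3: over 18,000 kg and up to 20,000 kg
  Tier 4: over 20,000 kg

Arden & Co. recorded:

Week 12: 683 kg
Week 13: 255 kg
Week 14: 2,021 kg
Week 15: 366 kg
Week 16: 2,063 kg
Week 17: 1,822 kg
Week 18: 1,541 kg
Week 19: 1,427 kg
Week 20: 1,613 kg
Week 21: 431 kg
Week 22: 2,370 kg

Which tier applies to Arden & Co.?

Aggregate hazardous waste generated: 683 kg + 255 kg + 2,021 kg + 366 kg + 2,063 kg + 1,822 kg + 1,541 kg + 1,427 kg + 1,613 kg + 431 kg + 2,370 kg = 14,592 kg.
14,592 kg ≤ 16,000 kg, so Tier 1 applies.

Tier 1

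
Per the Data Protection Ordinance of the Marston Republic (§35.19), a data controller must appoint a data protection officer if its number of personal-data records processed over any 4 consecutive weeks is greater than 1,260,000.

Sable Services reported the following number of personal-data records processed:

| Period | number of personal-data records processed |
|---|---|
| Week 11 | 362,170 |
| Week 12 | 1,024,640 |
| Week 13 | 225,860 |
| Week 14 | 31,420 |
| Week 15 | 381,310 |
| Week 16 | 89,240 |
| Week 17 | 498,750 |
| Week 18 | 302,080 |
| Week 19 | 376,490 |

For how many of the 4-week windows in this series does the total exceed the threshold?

Week 11–Week 14: 362,170 + 1,024,640 + 225,860 + 31,420 = 1,644,090 (over)
Week 12–Week 15: 1,024,640 + 225,860 + 31,420 + 381,310 = 1,663,230 (over)
Week 13–Week 16: 225,860 + 31,420 + 381,310 + 89,240 = 727,830 (under)
Week 14–Week 17: 31,420 + 381,310 + 89,240 + 498,750 = 1,000,720 (under)
Week 15–Week 18: 381,310 + 89,240 + 498,750 + 302,080 = 1,271,380 (over)
Week 16–Week 19: 89,240 + 498,750 + 302,080 + 376,490 = 1,266,560 (over)
4 windows exceed the threshold.

4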